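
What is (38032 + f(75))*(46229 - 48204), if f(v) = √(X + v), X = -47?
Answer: -75113200 - 3950*√7 ≈ -7.5124e+7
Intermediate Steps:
f(v) = √(-47 + v)
(38032 + f(75))*(46229 - 48204) = (38032 + √(-47 + 75))*(46229 - 48204) = (38032 + √28)*(-1975) = (38032 + 2*√7)*(-1975) = -75113200 - 3950*√7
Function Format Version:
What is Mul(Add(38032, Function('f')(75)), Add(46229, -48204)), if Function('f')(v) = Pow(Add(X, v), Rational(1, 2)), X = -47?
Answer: Add(-75113200, Mul(-3950, Pow(7, Rational(1, 2)))) ≈ -7.5124e+7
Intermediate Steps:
Function('f')(v) = Pow(Add(-47, v), Rational(1, 2))
Mul(Add(38032, Function('f')(75)), Add(46229, -48204)) = Mul(Add(38032, Pow(Add(-47, 75), Rational(1, 2))), Add(46229, -48204)) = Mul(Add(38032, Pow(28, Rational(1, 2))), -1975) = Mul(Add(38032, Mul(2, Pow(7, Rational(1, 2)))), -1975) = Add(-75113200, Mul(-3950, Pow(7, Rational(1, 2))))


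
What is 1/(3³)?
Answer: 1/27 ≈ 0.037037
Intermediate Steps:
1/(3³) = 1/27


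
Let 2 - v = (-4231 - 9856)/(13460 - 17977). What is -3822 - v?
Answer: -17258921/4517 ≈ -3820.9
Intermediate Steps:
v = -5053/4517 (v = 2 - (-4231 - 9856)/(13460 - 17977) = 2 - (-14087)/(-4517) = 2 - (-14087)*(-1)/4517 = 2 - 1*14087/4517 = 2 - 14087/4517 = -5053/4517 ≈ -1.1187)
-3822 - v = -3822 - 1*(-5053/4517) = -3822 + 5053/4517 = -17258921/4517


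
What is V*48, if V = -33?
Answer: -1584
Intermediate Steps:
V*48 = -33*48 = -1584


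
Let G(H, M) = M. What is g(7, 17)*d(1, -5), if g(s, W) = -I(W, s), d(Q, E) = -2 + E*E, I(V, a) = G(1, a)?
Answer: -161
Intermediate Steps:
I(V, a) = a
d(Q, E) = -2 + E²
g(s, W) = -s
g(7, 17)*d(1, -5) = (-1*7)*(-2 + (-5)²) = -7*(-2 + 25) = -7*23 = -161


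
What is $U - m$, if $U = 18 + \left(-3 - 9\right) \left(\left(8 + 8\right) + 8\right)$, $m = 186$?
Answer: $-456$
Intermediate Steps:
$U = -270$ ($U = 18 + \left(-3 - 9\right) \left(16 + 8\right) = 18 - 288 = -270$)
$U - m = -270 - 186 = -456$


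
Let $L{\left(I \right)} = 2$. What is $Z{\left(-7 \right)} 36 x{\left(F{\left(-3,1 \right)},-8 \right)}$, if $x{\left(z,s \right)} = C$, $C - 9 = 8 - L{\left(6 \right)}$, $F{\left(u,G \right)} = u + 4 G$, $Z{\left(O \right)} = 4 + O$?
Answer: $-1620$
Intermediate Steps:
$C = 15$ ($C = 9 + \left(8 - 2\right) = 9 + 6 = 15$)
$x{\left(z,s \right)} = 15$
$Z{\left(-7 \right)} 36 x{\left(F{\left(-3,1 \right)},-8 \right)} = \left(4 - 7\right) 36 \cdot 15 = \left(-3\right) 36 \cdot 15 = \left(-108\right) 15 = -1620$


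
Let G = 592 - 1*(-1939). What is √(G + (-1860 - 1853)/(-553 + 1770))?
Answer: 7*√76410562/1217 ≈ 50.279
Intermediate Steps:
G = 2531 (G = 592 + 1939 = 2531)
√(G + (-1860 - 1853)/(-553 + 1770)) = √(2531 + (-1860 - 1853)/(-553 + 1770)) = √(2531 - 3713/1217) = √(3076514/1217) = 7*√76410562/1217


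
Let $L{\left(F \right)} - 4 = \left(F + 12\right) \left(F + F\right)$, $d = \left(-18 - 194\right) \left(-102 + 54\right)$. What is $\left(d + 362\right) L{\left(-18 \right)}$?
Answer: $2318360$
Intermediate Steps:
$d = 10176$ ($d = \left(-212\right) \left(-48\right) = 10176$)
$L{\left(F \right)} = 4 + 2 F \left(12 + F\right)$ ($L{\left(F \right)} = 4 + \left(F + 12\right) \left(F + F\right) = 4 + \left(12 + F\right) 2 F = 4 + 2 F \left(12 + F\right)$)
$\left(d + 362\right) L{\left(-18 \right)} = \left(10176 + 362\right) \left(4 + 2 \left(-18\right)^{2} + 24 \left(-18\right)\right) = 10538 \left(4 + 2 \cdot 324 - 432\right) = 10538 \left(4 + 648 - 432\right) = 10538 \cdot 220 = 2318360$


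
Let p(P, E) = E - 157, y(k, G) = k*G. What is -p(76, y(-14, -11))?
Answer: 3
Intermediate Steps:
y(k, G) = G*k
p(P, E) = -157 + E
-p(76, y(-14, -11)) = -(-157 - 11*(-14)) = -(-157 + 154) = -1*(-3) = 3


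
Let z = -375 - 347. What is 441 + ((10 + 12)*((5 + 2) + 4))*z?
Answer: -174283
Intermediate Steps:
z = -722
441 + ((10 + 12)*((5 + 2) + 4))*z = 441 + ((10 + 12)*((5 + 2) + 4))*(-722) = 441 + (22*(7 + 4))*(-722) = 441 + (22*11)*(-722) = 441 + 242*(-722) = 441 - 174724 = -174283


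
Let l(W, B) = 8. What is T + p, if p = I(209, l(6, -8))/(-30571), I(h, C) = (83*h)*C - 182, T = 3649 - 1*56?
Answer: 109703009/30571 ≈ 3588.5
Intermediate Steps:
T = 3593 (T = 3649 - 56 = 3593)
I(h, C) = -182 + 83*C*h (I(h, C) = 83*C*h - 182 = -182 + 83*C*h)
p = -138594/30571 (p = (-182 + 83*8*209)/(-30571) = (-182 + 138776)*(-1/30571) = 138594*(-1/30571) = -138594/30571 ≈ -4.5335)
T + p = 3593 - 138594/30571 = 109703009/30571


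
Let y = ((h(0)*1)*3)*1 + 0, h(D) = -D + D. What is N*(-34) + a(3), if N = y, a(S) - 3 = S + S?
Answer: 9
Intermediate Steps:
h(D) = 0
a(S) = 3 + 2*S (a(S) = 3 + (S + S) = 3 + 2*S)
y = 0 (y = ((0*1)*3)*1 + 0 = (0*3)*1 + 0 = 0*1 + 0 = 0 + 0 = 0)
N = 0
N*(-34) + a(3) = 0*(-34) + (3 + 2*3) = 0 + (3 + 6) = 0 + 9 = 9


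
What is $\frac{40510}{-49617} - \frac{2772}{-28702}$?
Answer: $- \frac{512589848}{712053567} \approx -0.71988$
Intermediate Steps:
$\frac{40510}{-49617} - \frac{2772}{-28702} = 40510 \left(- \frac{1}{49617}\right) - - \frac{1386}{14351} = - \frac{40510}{49617} + \frac{1386}{14351} = - \frac{512589848}{712053567}$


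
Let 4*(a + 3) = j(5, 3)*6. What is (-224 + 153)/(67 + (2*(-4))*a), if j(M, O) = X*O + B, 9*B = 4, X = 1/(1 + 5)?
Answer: -213/239 ≈ -0.89121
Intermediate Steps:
X = 1/6 ≈ 0.16667
B = 4/9 (B = (1/9)*4 = 4/9 ≈ 0.44444)
j(M, O) = 4/9 + O/6 (j(M, O) = O/6 + 4/9 = 4/9 + O/6)
a = -19/12 (a = -3 + ((4/9 + (1/6)*3)*6)/4 = -3 + ((4/9 + 1/2)*6)/4 = -3 + ((17/18)*6)/4 = -3 + (1/4)*(17/3) = -3 + 17/12 = -19/12 ≈ -1.5833)
(-224 + 153)/(67 + (2*(-4))*a) = (-224 + 153)/(67 + (2*(-4))*(-19/12)) = -71/(67 - 8*(-19/12)) = -71/(67 + 38/3) = -71/239/3 = -71*3/239 = -213/239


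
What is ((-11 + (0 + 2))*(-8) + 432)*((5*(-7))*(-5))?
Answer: 88200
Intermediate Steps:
((-11 + (0 + 2))*(-8) + 432)*((5*(-7))*(-5)) = ((-11 + 2)*(-8) + 432)*(-35*(-5)) = (-9*(-8) + 432)*175 = (72 + 432)*175 = 504*175 = 88200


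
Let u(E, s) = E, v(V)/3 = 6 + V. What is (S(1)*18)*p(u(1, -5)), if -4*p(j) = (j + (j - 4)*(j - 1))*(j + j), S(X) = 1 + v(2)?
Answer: -225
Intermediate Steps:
v(V) = 18 + 3*V (v(V) = 3*(6 + V) = 18 + 3*V)
S(X) = 25 (S(X) = 1 + (18 + 3*2) = 1 + (18 + 6) = 1 + 24 = 25)
p(j) = -j*(j + (-1 + j)*(-4 + j))/2 (p(j) = -(j + (j - 4)*(j - 1))*(j + j)/4 = -(j + (-4 + j)*(-1 + j))*2*j/4 = -(j + (-1 + j)*(-4 + j))*2*j/4 = -j*(j + (-1 + j)*(-4 + j))/2)
(S(1)*18)*p(u(1, -5)) = (25*18)*((½)*1*(-4 - 1*1² + 4*1)) = 450*((½)*1*(-4 - 1*1 + 4)) = 450*((½)*1*(-4 - 1 + 4)) = 450*((½)*1*(-1)) = 450*(-½) = -225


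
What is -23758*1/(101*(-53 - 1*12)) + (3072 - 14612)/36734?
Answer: 398483136/120579355 ≈ 3.3047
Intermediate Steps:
-23758*1/(101*(-53 - 1*12)) + (3072 - 14612)/36734 = -23758*1/(101*(-53 - 12)) - 11540*1/36734 = -23758/((-65*101)) - 5770/18367 = -23758/(-6565) - 5770/18367 = -23758*(-1/6565) - 5770/18367 = 23758/6565 - 5770/18367 = 398483136/120579355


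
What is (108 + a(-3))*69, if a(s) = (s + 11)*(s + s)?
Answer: 4140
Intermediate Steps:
a(s) = 2*s*(11 + s) (a(s) = (11 + s)*(2*s) = 2*s*(11 + s))
(108 + a(-3))*69 = (108 + 2*(-3)*(11 - 3))*69 = (108 + 2*(-3)*8)*69 = (108 - 48)*69 = 60*69 = 4140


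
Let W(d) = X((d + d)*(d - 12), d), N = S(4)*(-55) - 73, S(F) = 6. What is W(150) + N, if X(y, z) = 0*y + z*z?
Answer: 22097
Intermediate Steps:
X(y, z) = z² (X(y, z) = 0 + z² = z²)
N = -403 (N = 6*(-55) - 73 = -330 - 73 = -403)
W(d) = d²
W(150) + N = 150² - 403 = 22500 - 403 = 22097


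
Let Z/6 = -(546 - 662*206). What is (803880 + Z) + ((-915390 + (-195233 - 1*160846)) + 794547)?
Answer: 1141914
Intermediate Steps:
Z = 814956 (Z = 6*(-(546 - 662*206)) = 6*(-(546 - 136372)) = 6*(-1*(-135826)) = 6*135826 = 814956)
(803880 + Z) + ((-915390 + (-195233 - 1*160846)) + 794547) = (803880 + 814956) + ((-915390 + (-195233 - 1*160846)) + 794547) = 1618836 + ((-915390 + (-195233 - 160846)) + 794547) = 1618836 + ((-915390 - 356079) + 794547) = 1618836 + (-1271469 + 794547) = 1618836 - 476922 = 1141914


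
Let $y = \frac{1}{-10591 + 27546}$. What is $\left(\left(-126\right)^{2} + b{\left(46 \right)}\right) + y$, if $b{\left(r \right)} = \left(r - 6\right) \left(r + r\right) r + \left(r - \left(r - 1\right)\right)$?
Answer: $\frac{3139336936}{16955} \approx 1.8516 \cdot 10^{5}$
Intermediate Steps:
$y = \frac{1}{16955} \approx 5.898 \cdot 10^{-5}$
$b{\left(r \right)} = 1 + 2 r^{2} \left(-6 + r\right)$ ($b{\left(r \right)} = \left(-6 + r\right) 2 r r + \left(r - \left(r - 1\right)\right) = 2 r \left(-6 + r\right) r + \left(r - \left(-1 + r\right)\right) = 2 r^{2} \left(-6 + r\right) + \left(r - \left(-1 + r\right)\right) = 2 r^{2} \left(-6 + r\right) + 1 = 1 + 2 r^{2} \left(-6 + r\right)$)
$\left(\left(-126\right)^{2} + b{\left(46 \right)}\right) + y = \left(\left(-126\right)^{2} + \left(1 - 12 \cdot 46^{2} + 2 \cdot 46^{3}\right)\right) + \frac{1}{16955} = \left(15876 + \left(1 - 25392 + 2 \cdot 97336\right)\right) + \frac{1}{16955} = \left(15876 + \left(1 - 25392 + 194672\right)\right) + \frac{1}{16955} = \left(15876 + 169281\right) + \frac{1}{16955} = 185157 + \frac{1}{16955} = \frac{3139336936}{16955}$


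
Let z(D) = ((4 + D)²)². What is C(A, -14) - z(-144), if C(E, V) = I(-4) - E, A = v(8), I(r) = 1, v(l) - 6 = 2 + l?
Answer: -384160015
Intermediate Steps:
v(l) = 8 + l (v(l) = 6 + (2 + l) = 8 + l)
A = 16 (A = 8 + 8 = 16)
C(E, V) = 1 - E
z(D) = (4 + D)⁴
C(A, -14) - z(-144) = (1 - 1*16) - (4 - 144)⁴ = (1 - 16) - 1*(-140)⁴ = -15 - 1*384160000 = -15 - 384160000 = -384160015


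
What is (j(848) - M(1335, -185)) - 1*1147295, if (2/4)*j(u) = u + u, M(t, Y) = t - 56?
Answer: -1145182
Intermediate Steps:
M(t, Y) = -56 + t
j(u) = 4*u (j(u) = 2*(u + u) = 2*(2*u) = 4*u)
(j(848) - M(1335, -185)) - 1*1147295 = (4*848 - (-56 + 1335)) - 1*1147295 = (3392 - 1*1279) - 1147295 = (3392 - 1279) - 1147295 = 2113 - 1147295 = -1145182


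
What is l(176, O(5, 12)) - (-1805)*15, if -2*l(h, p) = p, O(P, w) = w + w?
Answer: 27063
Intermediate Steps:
O(P, w) = 2*w
l(h, p) = -p/2
l(176, O(5, 12)) - (-1805)*15 = -12 - (-1805)*15 = -½*24 - 1*(-27075) = -12 + 27075 = 27063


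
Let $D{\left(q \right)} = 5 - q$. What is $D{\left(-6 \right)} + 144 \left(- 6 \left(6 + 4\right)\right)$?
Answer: $-8629$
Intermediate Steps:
$D{\left(-6 \right)} + 144 \left(- 6 \left(6 + 4\right)\right) = \left(5 - -6\right) + 144 \left(- 6 \left(6 + 4\right)\right) = \left(5 + 6\right) + 144 \left(\left(-6\right) 10\right) = 11 + 144 \left(-60\right) = 11 - 8640 = -8629$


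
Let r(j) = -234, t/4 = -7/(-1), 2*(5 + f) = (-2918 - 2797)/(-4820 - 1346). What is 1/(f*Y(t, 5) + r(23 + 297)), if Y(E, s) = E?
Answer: -3083/1113037 ≈ -0.0027699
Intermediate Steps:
f = -55945/12332 (f = -5 + ((-2918 - 2797)/(-4820 - 1346))/2 = -5 + (-5715/(-6166))/2 = -5 + (-5715*(-1/6166))/2 = -5 + (1/2)*(5715/6166) = -5 + 5715/12332 = -55945/12332 ≈ -4.5366)
t = 28 (t = 4*(-7/(-1)) = 4*(-7*(-1)) = 4*7 = 28)
1/(f*Y(t, 5) + r(23 + 297)) = 1/(-55945/12332*28 - 234) = 1/(-391615/3083 - 234) = 1/(-1113037/3083) = -3083/1113037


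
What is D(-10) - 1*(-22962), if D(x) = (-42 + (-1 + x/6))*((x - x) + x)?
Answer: 70226/3 ≈ 23409.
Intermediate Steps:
D(x) = x*(-43 + x/6) (D(x) = (-42 + (-1 + x/6))*(0 + x) = (-43 + x/6)*x = x*(-43 + x/6))
D(-10) - 1*(-22962) = (1/6)*(-10)*(-258 - 10) - 1*(-22962) = (1/6)*(-10)*(-268) + 22962 = 1340/3 + 22962 = 70226/3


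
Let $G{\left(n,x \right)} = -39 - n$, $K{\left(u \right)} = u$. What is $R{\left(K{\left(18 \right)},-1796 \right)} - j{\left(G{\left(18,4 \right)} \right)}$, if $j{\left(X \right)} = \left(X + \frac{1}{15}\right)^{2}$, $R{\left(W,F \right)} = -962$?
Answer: $- \frac{945766}{225} \approx -4203.4$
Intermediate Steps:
$j{\left(X \right)} = \left(\frac{1}{15} + X\right)^{2}$ ($j{\left(X \right)} = \left(X + \frac{1}{15}\right)^{2} = \left(\frac{1}{15} + X\right)^{2}$)
$R{\left(K{\left(18 \right)},-1796 \right)} - j{\left(G{\left(18,4 \right)} \right)} = -962 - \frac{\left(1 + 15 \left(-39 - 18\right)\right)^{2}}{225} = -962 - \frac{\left(1 + 15 \left(-57\right)\right)^{2}}{225} = -962 - \frac{\left(1 - 855\right)^{2}}{225} = -962 - \frac{\left(-854\right)^{2}}{225} = -962 - \frac{1}{225} \cdot 729316 = -962 - \frac{729316}{225} = - \frac{945766}{225}$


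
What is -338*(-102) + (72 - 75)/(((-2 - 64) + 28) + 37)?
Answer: 34479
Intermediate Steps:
-338*(-102) + (72 - 75)/(((-2 - 64) + 28) + 37) = 34476 - 3/((-66 + 28) + 37) = 34476 - 3/(-38 + 37) = 34476 - 3/(-1) = 34476 - 3*(-1) = 34476 + 3 = 34479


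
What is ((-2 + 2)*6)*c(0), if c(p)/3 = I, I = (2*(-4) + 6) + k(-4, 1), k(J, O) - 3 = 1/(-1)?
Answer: 0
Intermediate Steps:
k(J, O) = 2 (k(J, O) = 3 + 1/(-1) = 3 - 1 = 2)
I = 0 (I = (2*(-4) + 6) + 2 = (-8 + 6) + 2 = -2 + 2 = 0)
c(p) = 0 (c(p) = 3*0 = 0)
((-2 + 2)*6)*c(0) = ((-2 + 2)*6)*0 = (0*6)*0 = 0*0 = 0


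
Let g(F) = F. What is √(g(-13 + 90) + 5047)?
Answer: 2*√1281 ≈ 71.582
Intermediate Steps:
√(g(-13 + 90) + 5047) = √((-13 + 90) + 5047) = √(77 + 5047) = √5124 = 2*√1281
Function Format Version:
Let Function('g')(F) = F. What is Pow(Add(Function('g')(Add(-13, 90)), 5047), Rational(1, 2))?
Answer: Mul(2, Pow(1281, Rational(1, 2))) ≈ 71.582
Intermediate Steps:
Pow(Add(Function('g')(Add(-13, 90)), 5047), Rational(1, 2)) = Pow(Add(Add(-13, 90), 5047), Rational(1, 2)) = Pow(Add(77, 5047), Rational(1, 2)) = Pow(5124, Rational(1, 2)) = Mul(2, Pow(1281, Rational(1, 2)))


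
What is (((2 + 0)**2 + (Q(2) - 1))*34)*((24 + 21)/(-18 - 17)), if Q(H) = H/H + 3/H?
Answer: -1683/7 ≈ -240.43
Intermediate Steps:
Q(H) = 1 + 3/H
(((2 + 0)**2 + (Q(2) - 1))*34)*((24 + 21)/(-18 - 17)) = (((2 + 0)**2 + ((3 + 2)/2 - 1))*34)*((24 + 21)/(-18 - 17)) = ((2**2 + ((1/2)*5 - 1))*34)*(45/(-35)) = ((4 + (5/2 - 1))*34)*(45*(-1/35)) = ((4 + 3/2)*34)*(-9/7) = ((11/2)*34)*(-9/7) = 187*(-9/7) = -1683/7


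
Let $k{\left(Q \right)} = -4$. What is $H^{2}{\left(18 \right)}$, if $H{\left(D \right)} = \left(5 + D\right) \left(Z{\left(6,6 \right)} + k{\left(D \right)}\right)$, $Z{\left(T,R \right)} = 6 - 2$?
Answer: $0$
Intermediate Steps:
$Z{\left(T,R \right)} = 4$
$H{\left(D \right)} = 0$ ($H{\left(D \right)} = \left(5 + D\right) \left(4 - 4\right) = \left(5 + D\right) 0 = 0$)
$H^{2}{\left(18 \right)} = 0^{2} = 0$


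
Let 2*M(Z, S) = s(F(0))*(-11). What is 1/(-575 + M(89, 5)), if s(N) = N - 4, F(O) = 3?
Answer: -2/1139 ≈ -0.0017559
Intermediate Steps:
s(N) = -4 + N
M(Z, S) = 11/2 (M(Z, S) = ((-4 + 3)*(-11))/2 = (-1*(-11))/2 = (½)*11 = 11/2)
1/(-575 + M(89, 5)) = 1/(-575 + 11/2) = 1/(-1139/2) = -2/1139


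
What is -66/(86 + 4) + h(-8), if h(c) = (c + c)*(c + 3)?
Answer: 1189/15 ≈ 79.267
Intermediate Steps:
h(c) = 2*c*(3 + c) (h(c) = (2*c)*(3 + c) = 2*c*(3 + c))
-66/(86 + 4) + h(-8) = -66/(86 + 4) + 2*(-8)*(3 - 8) = -66/90 + 2*(-8)*(-5) = -66*1/90 + 80 = -11/15 + 80 = 1189/15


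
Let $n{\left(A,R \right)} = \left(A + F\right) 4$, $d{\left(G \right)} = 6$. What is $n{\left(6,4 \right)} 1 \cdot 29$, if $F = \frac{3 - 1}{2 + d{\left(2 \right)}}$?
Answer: $725$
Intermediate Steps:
$F = \frac{1}{4}$ ($F = \frac{3 - 1}{2 + 6} = \frac{2}{8} = 2 \cdot \frac{1}{8} = \frac{1}{4} \approx 0.25$)
$n{\left(A,R \right)} = 1 + 4 A$ ($n{\left(A,R \right)} = \left(A + \frac{1}{4}\right) 4 = \left(\frac{1}{4} + A\right) 4 = 1 + 4 A$)
$n{\left(6,4 \right)} 1 \cdot 29 = \left(1 + 4 \cdot 6\right) 1 \cdot 29 = \left(1 + 24\right) 29 = 25 \cdot 29 = 725$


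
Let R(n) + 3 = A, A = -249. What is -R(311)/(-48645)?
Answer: -28/5405 ≈ -0.0051804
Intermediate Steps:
R(n) = -252 (R(n) = -3 - 249 = -252)
-R(311)/(-48645) = -(-252)/(-48645) = -(-252)*(-1)/48645 = -1*28/5405 = -28/5405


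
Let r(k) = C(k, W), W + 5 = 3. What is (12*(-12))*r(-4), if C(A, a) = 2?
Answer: -288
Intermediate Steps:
W = -2 (W = -5 + 3 = -2)
r(k) = 2
(12*(-12))*r(-4) = (12*(-12))*2 = -144*2 = -288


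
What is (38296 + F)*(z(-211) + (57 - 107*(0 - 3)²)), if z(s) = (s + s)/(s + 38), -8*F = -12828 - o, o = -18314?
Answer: -5879083839/173 ≈ -3.3983e+7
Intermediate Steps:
F = -2743/4 (F = -(-12828 - 1*(-18314))/8 = -(-12828 + 18314)/8 = -⅛*5486 = -2743/4 ≈ -685.75)
z(s) = 2*s/(38 + s) (z(s) = (2*s)/(38 + s) = 2*s/(38 + s))
(38296 + F)*(z(-211) + (57 - 107*(0 - 3)²)) = (38296 - 2743/4)*(2*(-211)/(38 - 211) + (57 - 107*(0 - 3)²)) = 150441*(2*(-211)/(-173) + (57 - 107*(-3)²))/4 = 150441*(2*(-211)*(-1/173) + (57 - 107*9))/4 = 150441*(422/173 + (57 - 963))/4 = 150441*(422/173 - 906)/4 = (150441/4)*(-156316/173) = -5879083839/173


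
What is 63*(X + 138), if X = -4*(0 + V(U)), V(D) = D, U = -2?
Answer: 9198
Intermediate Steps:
X = 8 (X = -4*(0 - 2) = -4*(-2) = 8)
63*(X + 138) = 63*(8 + 138) = 63*146 = 9198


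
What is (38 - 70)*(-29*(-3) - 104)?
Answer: 544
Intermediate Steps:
(38 - 70)*(-29*(-3) - 104) = -32*(87 - 104) = -32*(-17) = 544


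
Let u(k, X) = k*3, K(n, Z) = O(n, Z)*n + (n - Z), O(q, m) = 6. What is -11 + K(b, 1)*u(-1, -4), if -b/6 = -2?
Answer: -260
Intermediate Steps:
b = 12 (b = -6*(-2) = 12)
K(n, Z) = -Z + 7*n (K(n, Z) = 6*n + (n - Z) = -Z + 7*n)
u(k, X) = 3*k
-11 + K(b, 1)*u(-1, -4) = -11 + (-1*1 + 7*12)*(3*(-1)) = -11 + (-1 + 84)*(-3) = -11 + 83*(-3) = -11 - 249 = -260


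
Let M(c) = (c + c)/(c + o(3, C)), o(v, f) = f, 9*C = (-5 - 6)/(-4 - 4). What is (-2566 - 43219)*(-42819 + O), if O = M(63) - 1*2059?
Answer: 9342483917290/4547 ≈ 2.0546e+9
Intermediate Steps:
C = 11/72 (C = ((-5 - 6)/(-4 - 4))/9 = (-11/(-8))/9 = (-11*(-1/8))/9 = (1/9)*(11/8) = 11/72 ≈ 0.15278)
M(c) = 2*c/(11/72 + c) (M(c) = (c + c)/(c + 11/72) = (2*c)/(11/72 + c) = 2*c/(11/72 + c))
O = -9353201/4547 (O = 144*63/(11 + 72*63) - 1*2059 = 144*63/(11 + 4536) - 2059 = 144*63/4547 - 2059 = 144*63*(1/4547) - 2059 = 9072/4547 - 2059 = -9353201/4547 ≈ -2057.0)
(-2566 - 43219)*(-42819 + O) = (-2566 - 43219)*(-42819 - 9353201/4547) = -45785*(-204051194/4547) = 9342483917290/4547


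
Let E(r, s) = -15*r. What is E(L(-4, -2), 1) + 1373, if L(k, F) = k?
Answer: 1433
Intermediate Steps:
E(L(-4, -2), 1) + 1373 = -15*(-4) + 1373 = 60 + 1373 = 1433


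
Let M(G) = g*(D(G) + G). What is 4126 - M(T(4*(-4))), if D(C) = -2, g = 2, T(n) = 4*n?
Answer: 4258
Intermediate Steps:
M(G) = -4 + 2*G (M(G) = 2*(-2 + G) = -4 + 2*G)
4126 - M(T(4*(-4))) = 4126 - (-4 + 2*(4*(4*(-4)))) = 4126 - (-4 + 2*(4*(-16))) = 4126 - (-4 + 2*(-64)) = 4126 - (-4 - 128) = 4126 - 1*(-132) = 4126 + 132 = 4258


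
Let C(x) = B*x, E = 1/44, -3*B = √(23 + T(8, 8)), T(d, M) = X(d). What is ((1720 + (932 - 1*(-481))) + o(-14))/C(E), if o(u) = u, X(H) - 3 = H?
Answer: -205854*√34/17 ≈ -70607.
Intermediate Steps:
X(H) = 3 + H
T(d, M) = 3 + d
B = -√34/3 (B = -√(23 + (3 + 8))/3 = -√(23 + 11)/3 = -√34/3 ≈ -1.9437)
E = 1/44 ≈ 0.022727
C(x) = -x*√34/3 (C(x) = (-√34/3)*x = -x*√34/3)
((1720 + (932 - 1*(-481))) + o(-14))/C(E) = ((1720 + (932 - 1*(-481))) - 14)/((-⅓*1/44*√34)) = ((1720 + (932 + 481)) - 14)/((-√34/132)) = ((1720 + 1413) - 14)*(-66*√34/17) = (3133 - 14)*(-66*√34/17) = 3119*(-66*√34/17) = -205854*√34/17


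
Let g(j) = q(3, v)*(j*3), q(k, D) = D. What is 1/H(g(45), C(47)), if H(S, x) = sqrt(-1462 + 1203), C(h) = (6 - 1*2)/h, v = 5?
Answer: -I*sqrt(259)/259 ≈ -0.062137*I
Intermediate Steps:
C(h) = 4/h (C(h) = (6 - 2)/h = 4/h)
g(j) = 15*j (g(j) = 5*(j*3) = 5*(3*j) = 15*j)
H(S, x) = I*sqrt(259) (H(S, x) = sqrt(-259) = I*sqrt(259))
1/H(g(45), C(47)) = 1/(I*sqrt(259)) = -I*sqrt(259)/259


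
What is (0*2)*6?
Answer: 0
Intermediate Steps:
(0*2)*6 = 0*6 = 0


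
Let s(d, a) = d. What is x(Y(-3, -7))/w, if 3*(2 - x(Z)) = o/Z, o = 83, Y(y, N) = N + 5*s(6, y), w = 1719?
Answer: 55/118611 ≈ 0.00046370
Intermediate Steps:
Y(y, N) = 30 + N (Y(y, N) = N + 5*6 = N + 30 = 30 + N)
x(Z) = 2 - 83/(3*Z)
x(Y(-3, -7))/w = (2 - 83/(3*(30 - 7)))/1719 = (2 - 83/3/23)*(1/1719) = (2 - 83/3*1/23)*(1/1719) = (2 - 83/69)*(1/1719) = (55/69)*(1/1719) = 55/118611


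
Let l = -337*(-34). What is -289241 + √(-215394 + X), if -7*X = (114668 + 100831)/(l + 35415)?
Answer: -289241 + 3*I*√2576522842996207/328111 ≈ -2.8924e+5 + 464.11*I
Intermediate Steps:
l = 11458
X = -215499/328111 (X = -(114668 + 100831)/(7*(11458 + 35415)) = -215499/(7*46873) = -⅐*215499/46873 = -215499/328111 ≈ -0.65679)
-289241 + √(-215394 + X) = -289241 + √(-215394 - 215499/328111) = -289241 + √(-70673356233/328111) = -289241 + 3*I*√2576522842996207/328111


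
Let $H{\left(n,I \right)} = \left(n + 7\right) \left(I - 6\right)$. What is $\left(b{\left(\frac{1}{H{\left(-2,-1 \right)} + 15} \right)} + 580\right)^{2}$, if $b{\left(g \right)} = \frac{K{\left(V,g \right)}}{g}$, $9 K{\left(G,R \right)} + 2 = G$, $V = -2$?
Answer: $\frac{28090000}{81} \approx 3.4679 \cdot 10^{5}$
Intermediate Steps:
$K{\left(G,R \right)} = - \frac{2}{9} + \frac{G}{9}$
$H{\left(n,I \right)} = \left(-6 + I\right) \left(7 + n\right)$ ($H{\left(n,I \right)} = \left(7 + n\right) \left(-6 + I\right) = \left(-6 + I\right) \left(7 + n\right)$)
$b{\left(g \right)} = - \frac{4}{9 g}$ ($b{\left(g \right)} = \frac{- \frac{2}{9} + \frac{1}{9} \left(-2\right)}{g} = \frac{- \frac{2}{9} - \frac{2}{9}}{g} = - \frac{4}{9 g}$)
$\left(b{\left(\frac{1}{H{\left(-2,-1 \right)} + 15} \right)} + 580\right)^{2} = \left(- \frac{4}{9 \frac{1}{\left(-42 - -12 + 7 \left(-1\right) - -2\right) + 15}} + 580\right)^{2} = \left(- \frac{4}{9 \frac{1}{\left(-42 + 12 - 7 + 2\right) + 15}} + 580\right)^{2} = \left(- \frac{4}{9 \frac{1}{-35 + 15}} + 580\right)^{2} = \left(- \frac{4}{9 \frac{1}{-20}} + 580\right)^{2} = \left(- \frac{4}{9 \left(- \frac{1}{20}\right)} + 580\right)^{2} = \left(\left(- \frac{4}{9}\right) \left(-20\right) + 580\right)^{2} = \left(\frac{80}{9} + 580\right)^{2} = \left(\frac{5300}{9}\right)^{2} = \frac{28090000}{81}$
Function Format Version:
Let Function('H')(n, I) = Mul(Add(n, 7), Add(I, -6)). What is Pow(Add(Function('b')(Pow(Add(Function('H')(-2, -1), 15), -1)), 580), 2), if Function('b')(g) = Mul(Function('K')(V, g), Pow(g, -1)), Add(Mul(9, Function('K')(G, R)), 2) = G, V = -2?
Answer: Rational(28090000, 81) ≈ 3.4679e+5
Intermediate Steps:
Function('K')(G, R) = Add(Rational(-2, 9), Mul(Rational(1, 9), G))
Function('H')(n, I) = Mul(Add(-6, I), Add(7, n)) (Function('H')(n, I) = Mul(Add(7, n), Add(-6, I)) = Mul(Add(-6, I), Add(7, n)))
Function('b')(g) = Mul(Rational(-4, 9), Pow(g, -1)) (Function('b')(g) = Mul(Add(Rational(-2, 9), Mul(Rational(1, 9), -2)), Pow(g, -1)) = Mul(Add(Rational(-2, 9), Rational(-2, 9)), Pow(g, -1)) = Mul(Rational(-4, 9), Pow(g, -1)))
Pow(Add(Function('b')(Pow(Add(Function('H')(-2, -1), 15), -1)), 580), 2) = Pow(Add(Mul(Rational(-4, 9), Pow(Pow(Add(Add(-42, Mul(-6, -2), Mul(7, -1), Mul(-1, -2)), 15), -1), -1)), 580), 2) = Pow(Add(Mul(Rational(-4, 9), Pow(Pow(Add(Add(-42, 12, -7, 2), 15), -1), -1)), 580), 2) = Pow(Add(Mul(Rational(-4, 9), Pow(Pow(Add(-35, 15), -1), -1)), 580), 2) = Pow(Add(Mul(Rational(-4, 9), Pow(Pow(-20, -1), -1)), 580), 2) = Pow(Add(Mul(Rational(-4, 9), Pow(Rational(-1, 20), -1)), 580), 2) = Pow(Add(Mul(Rational(-4, 9), -20), 580), 2) = Pow(Add(Rational(80, 9), 580), 2) = Pow(Rational(5300, 9), 2) = Rational(28090000, 81)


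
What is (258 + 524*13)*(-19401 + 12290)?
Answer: -50274770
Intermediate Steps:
(258 + 524*13)*(-19401 + 12290) = (258 + 6812)*(-7111) = 7070*(-7111) = -50274770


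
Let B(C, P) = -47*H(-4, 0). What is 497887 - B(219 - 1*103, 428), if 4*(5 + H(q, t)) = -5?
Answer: 1990373/4 ≈ 4.9759e+5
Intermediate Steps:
H(q, t) = -25/4 (H(q, t) = -5 + (1/4)*(-5) = -5 - 5/4 = -25/4)
B(C, P) = 1175/4 (B(C, P) = -47*(-25/4) = 1175/4)
497887 - B(219 - 1*103, 428) = 497887 - 1*1175/4 = 497887 - 1175/4 = 1990373/4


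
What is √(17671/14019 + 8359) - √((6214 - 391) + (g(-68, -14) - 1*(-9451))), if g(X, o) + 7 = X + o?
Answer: -√15185 + 2*√410765433837/14019 ≈ -31.793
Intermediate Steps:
g(X, o) = -7 + X + o (g(X, o) = -7 + (X + o) = -7 + X + o)
√(17671/14019 + 8359) - √((6214 - 391) + (g(-68, -14) - 1*(-9451))) = √(17671/14019 + 8359) - √((6214 - 391) + ((-7 - 68 - 14) - 1*(-9451))) = √(17671*(1/14019) + 8359) - √(5823 + (-89 + 9451)) = √(17671/14019 + 8359) - √(5823 + 9362) = √(117202492/14019) - √15185 = 2*√410765433837/14019 - √15185 = -√15185 + 2*√410765433837/14019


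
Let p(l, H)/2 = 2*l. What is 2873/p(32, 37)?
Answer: 2873/128 ≈ 22.445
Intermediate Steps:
p(l, H) = 4*l (p(l, H) = 2*(2*l) = 4*l)
2873/p(32, 37) = 2873/((4*32)) = 2873/128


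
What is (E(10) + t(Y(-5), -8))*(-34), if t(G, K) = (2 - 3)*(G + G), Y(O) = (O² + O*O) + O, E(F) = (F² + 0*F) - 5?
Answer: -170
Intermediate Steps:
E(F) = -5 + F² (E(F) = (F² + 0) - 5 = F² - 5 = -5 + F²)
Y(O) = O + 2*O² (Y(O) = (O² + O²) + O = 2*O² + O = O + 2*O²)
t(G, K) = -2*G
(E(10) + t(Y(-5), -8))*(-34) = ((-5 + 10²) - (-10)*(1 + 2*(-5)))*(-34) = ((-5 + 100) - (-10)*(1 - 10))*(-34) = (95 - (-10)*(-9))*(-34) = (95 - 2*45)*(-34) = (95 - 90)*(-34) = 5*(-34) = -170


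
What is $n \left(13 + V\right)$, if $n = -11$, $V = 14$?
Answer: $-297$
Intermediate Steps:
$n \left(13 + V\right) = - 11 \left(13 + 14\right) = \left(-11\right) 27 = -297$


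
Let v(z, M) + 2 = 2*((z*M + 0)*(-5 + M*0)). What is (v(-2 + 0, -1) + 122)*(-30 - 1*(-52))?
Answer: 2200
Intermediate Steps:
v(z, M) = -2 - 10*M*z (v(z, M) = -2 + 2*((z*M + 0)*(-5 + M*0)) = -2 + 2*((M*z + 0)*(-5 + 0)) = -2 + 2*((M*z)*(-5)) = -2 + 2*(-5*M*z) = -2 - 10*M*z)
(v(-2 + 0, -1) + 122)*(-30 - 1*(-52)) = ((-2 - 10*(-1)*(-2 + 0)) + 122)*(-30 - 1*(-52)) = ((-2 - 10*(-1)*(-2)) + 122)*(-30 + 52) = ((-2 - 20) + 122)*22 = (-22 + 122)*22 = 100*22 = 2200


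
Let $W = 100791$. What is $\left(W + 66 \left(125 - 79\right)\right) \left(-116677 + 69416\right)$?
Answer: $-4906967847$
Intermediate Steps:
$\left(W + 66 \left(125 - 79\right)\right) \left(-116677 + 69416\right) = \left(100791 + 66 \left(125 - 79\right)\right) \left(-116677 + 69416\right) = \left(100791 + 66 \cdot 46\right) \left(-47261\right) = \left(100791 + 3036\right) \left(-47261\right) = 103827 \left(-47261\right) = -4906967847$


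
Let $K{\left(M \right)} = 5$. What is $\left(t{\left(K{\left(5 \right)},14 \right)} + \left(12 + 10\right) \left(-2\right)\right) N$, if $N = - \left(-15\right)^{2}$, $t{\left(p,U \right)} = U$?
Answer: $6750$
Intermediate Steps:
$N = -225$ ($N = \left(-1\right) 225 = -225$)
$\left(t{\left(K{\left(5 \right)},14 \right)} + \left(12 + 10\right) \left(-2\right)\right) N = \left(14 + \left(12 + 10\right) \left(-2\right)\right) \left(-225\right) = \left(14 + 22 \left(-2\right)\right) \left(-225\right) = \left(14 - 44\right) \left(-225\right) = \left(-30\right) \left(-225\right) = 6750$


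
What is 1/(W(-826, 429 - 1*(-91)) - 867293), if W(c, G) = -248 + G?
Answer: -1/867021 ≈ -1.1534e-6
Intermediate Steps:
1/(W(-826, 429 - 1*(-91)) - 867293) = 1/((-248 + (429 - 1*(-91))) - 867293) = 1/((-248 + (429 + 91)) - 867293) = 1/((-248 + 520) - 867293) = 1/(272 - 867293) = 1/(-867021) = -1/867021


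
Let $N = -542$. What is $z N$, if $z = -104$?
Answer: $56368$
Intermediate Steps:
$z N = \left(-104\right) \left(-542\right) = 56368$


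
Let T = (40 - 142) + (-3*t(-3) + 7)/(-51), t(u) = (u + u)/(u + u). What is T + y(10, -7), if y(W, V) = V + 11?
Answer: -5002/51 ≈ -98.078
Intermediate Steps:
t(u) = 1 (t(u) = (2*u)/((2*u)) = (2*u)*(1/(2*u)) = 1)
y(W, V) = 11 + V
T = -5206/51 (T = (40 - 142) + (-3*1 + 7)/(-51) = -102 + (-3 + 7)*(-1/51) = -102 + 4*(-1/51) = -102 - 4/51 = -5206/51 ≈ -102.08)
T + y(10, -7) = -5206/51 + (11 - 7) = -5206/51 + 4 = -5002/51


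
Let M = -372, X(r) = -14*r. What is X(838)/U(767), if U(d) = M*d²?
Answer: 2933/54710877 ≈ 5.3609e-5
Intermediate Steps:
U(d) = -372*d²
X(838)/U(767) = (-14*838)/((-372*767²)) = -11732/((-372*588289)) = -11732/(-218843508) = -11732*(-1/218843508) = 2933/54710877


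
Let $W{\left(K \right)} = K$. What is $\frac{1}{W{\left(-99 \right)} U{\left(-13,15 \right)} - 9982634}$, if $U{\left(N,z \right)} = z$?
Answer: $- \frac{1}{9984119} \approx -1.0016 \cdot 10^{-7}$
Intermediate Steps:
$\frac{1}{W{\left(-99 \right)} U{\left(-13,15 \right)} - 9982634} = \frac{1}{\left(-99\right) 15 - 9982634} = \frac{1}{-1485 - 9982634} = \frac{1}{-9984119} = - \frac{1}{9984119}$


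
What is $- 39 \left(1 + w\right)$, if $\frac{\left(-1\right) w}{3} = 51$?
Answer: $5928$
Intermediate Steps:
$w = -153$ ($w = \left(-3\right) 51 = -153$)
$- 39 \left(1 + w\right) = - 39 \left(1 - 153\right) = \left(-39\right) \left(-152\right) = 5928$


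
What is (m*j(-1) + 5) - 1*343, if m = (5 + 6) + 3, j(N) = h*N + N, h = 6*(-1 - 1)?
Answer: -184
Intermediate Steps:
h = -12 (h = 6*(-2) = -12)
j(N) = -11*N (j(N) = -12*N + N = -11*N)
m = 14 (m = 11 + 3 = 14)
(m*j(-1) + 5) - 1*343 = (14*(-11*(-1)) + 5) - 1*343 = (14*11 + 5) - 343 = (154 + 5) - 343 = 159 - 343 = -184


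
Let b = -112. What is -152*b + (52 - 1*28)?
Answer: 17048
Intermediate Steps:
-152*b + (52 - 1*28) = -152*(-112) + (52 - 1*28) = 17024 + (52 - 28) = 17024 + 24 = 17048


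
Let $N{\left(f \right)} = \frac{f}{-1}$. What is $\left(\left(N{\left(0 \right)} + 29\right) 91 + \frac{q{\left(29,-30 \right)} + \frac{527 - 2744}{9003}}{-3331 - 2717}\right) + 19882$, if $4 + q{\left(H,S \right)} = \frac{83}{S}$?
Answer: $\frac{12262717561613}{544501440} \approx 22521.0$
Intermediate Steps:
$N{\left(f \right)} = - f$ ($N{\left(f \right)} = f \left(-1\right) = - f$)
$q{\left(H,S \right)} = -4 + \frac{83}{S}$
$\left(\left(N{\left(0 \right)} + 29\right) 91 + \frac{q{\left(29,-30 \right)} + \frac{527 - 2744}{9003}}{-3331 - 2717}\right) + 19882 = \left(\left(\left(-1\right) 0 + 29\right) 91 + \frac{\left(-4 + \frac{83}{-30}\right) + \frac{527 - 2744}{9003}}{-3331 - 2717}\right) + 19882 = \left(\left(0 + 29\right) 91 + \frac{\left(-4 + 83 \left(- \frac{1}{30}\right)\right) + \left(527 - 2744\right) \frac{1}{9003}}{-6048}\right) + 19882 = \left(29 \cdot 91 + \left(\left(-4 - \frac{83}{30}\right) - \frac{739}{3001}\right) \left(- \frac{1}{6048}\right)\right) + 19882 = \left(2639 + \left(- \frac{203}{30} - \frac{739}{3001}\right) \left(- \frac{1}{6048}\right)\right) + 19882 = \left(2639 - - \frac{631373}{544501440}\right) + 19882 = \left(2639 + \frac{631373}{544501440}\right) + 19882 = \frac{1436939931533}{544501440} + 19882 = \frac{12262717561613}{544501440}$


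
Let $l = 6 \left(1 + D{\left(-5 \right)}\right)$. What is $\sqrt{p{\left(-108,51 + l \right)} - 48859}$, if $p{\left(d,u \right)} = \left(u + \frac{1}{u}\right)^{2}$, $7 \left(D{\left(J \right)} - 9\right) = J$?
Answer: $\frac{i \sqrt{1024495593455}}{5229} \approx 193.57 i$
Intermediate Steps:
$D{\left(J \right)} = 9 + \frac{J}{7}$
$l = \frac{390}{7}$ ($l = 6 \left(1 + \left(9 + \frac{1}{7} \left(-5\right)\right)\right) = 6 \left(1 + \left(9 - \frac{5}{7}\right)\right) = 6 \left(1 + \frac{58}{7}\right) = 6 \cdot \frac{65}{7} = \frac{390}{7} \approx 55.714$)
$\sqrt{p{\left(-108,51 + l \right)} - 48859} = \sqrt{\frac{\left(1 + \left(51 + \frac{390}{7}\right)^{2}\right)^{2}}{\left(51 + \frac{390}{7}\right)^{2}} - 48859} = \sqrt{\frac{\left(1 + \left(\frac{747}{7}\right)^{2}\right)^{2}}{\frac{558009}{49}} - 48859} = \sqrt{\frac{49 \left(1 + \frac{558009}{49}\right)^{2}}{558009} - 48859} = \sqrt{\frac{49 \left(\frac{558058}{49}\right)^{2}}{558009} - 48859} = \sqrt{\frac{49}{558009} \cdot \frac{311428731364}{2401} - 48859} = \sqrt{\frac{311428731364}{27342441} - 48859} = \sqrt{- \frac{1024495593455}{27342441}} = \frac{i \sqrt{1024495593455}}{5229}$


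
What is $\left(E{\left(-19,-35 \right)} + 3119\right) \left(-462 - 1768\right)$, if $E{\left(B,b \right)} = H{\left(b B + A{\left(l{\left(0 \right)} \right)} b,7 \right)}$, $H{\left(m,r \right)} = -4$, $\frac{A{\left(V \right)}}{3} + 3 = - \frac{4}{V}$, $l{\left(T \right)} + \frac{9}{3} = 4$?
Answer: $-6946450$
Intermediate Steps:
$l{\left(T \right)} = 1$ ($l{\left(T \right)} = -3 + 4 = 1$)
$A{\left(V \right)} = -9 - \frac{12}{V}$ ($A{\left(V \right)} = -9 + 3 \left(- \frac{4}{V}\right) = -9 - \frac{12}{V}$)
$E{\left(B,b \right)} = -4$
$\left(E{\left(-19,-35 \right)} + 3119\right) \left(-462 - 1768\right) = \left(-4 + 3119\right) \left(-462 - 1768\right) = 3115 \left(-2230\right) = -6946450$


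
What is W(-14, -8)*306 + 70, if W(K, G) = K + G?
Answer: -6662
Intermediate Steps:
W(K, G) = G + K
W(-14, -8)*306 + 70 = (-8 - 14)*306 + 70 = -22*306 + 70 = -6732 + 70 = -6662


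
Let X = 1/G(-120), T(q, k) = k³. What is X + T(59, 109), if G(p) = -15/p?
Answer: 1295037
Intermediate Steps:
X = 8 (X = 1/(-15/(-120)) = 1/(-15*(-1/120)) = 1/(⅛) = 8)
X + T(59, 109) = 8 + 109³ = 8 + 1295029 = 1295037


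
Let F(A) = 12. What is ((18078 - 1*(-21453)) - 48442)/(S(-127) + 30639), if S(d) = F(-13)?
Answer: -8911/30651 ≈ -0.29072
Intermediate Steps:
S(d) = 12
((18078 - 1*(-21453)) - 48442)/(S(-127) + 30639) = ((18078 - 1*(-21453)) - 48442)/(12 + 30639) = ((18078 + 21453) - 48442)/30651 = (39531 - 48442)*(1/30651) = -8911*1/30651 = -8911/30651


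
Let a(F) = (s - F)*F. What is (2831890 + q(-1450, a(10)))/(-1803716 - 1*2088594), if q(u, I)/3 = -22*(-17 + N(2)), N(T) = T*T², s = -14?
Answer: -1416242/1946155 ≈ -0.72771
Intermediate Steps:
a(F) = F*(-14 - F) (a(F) = (-14 - F)*F = F*(-14 - F))
N(T) = T³
q(u, I) = 594 (q(u, I) = 3*(-22*(-17 + 2³)) = 3*(-22*(-17 + 8)) = 3*(-22*(-9)) = 3*198 = 594)
(2831890 + q(-1450, a(10)))/(-1803716 - 1*2088594) = (2831890 + 594)/(-1803716 - 1*2088594) = 2832484/(-1803716 - 2088594) = 2832484/(-3892310) = 2832484*(-1/3892310) = -1416242/1946155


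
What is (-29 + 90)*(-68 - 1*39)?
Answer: -6527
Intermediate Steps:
(-29 + 90)*(-68 - 1*39) = 61*(-68 - 39) = 61*(-107) = -6527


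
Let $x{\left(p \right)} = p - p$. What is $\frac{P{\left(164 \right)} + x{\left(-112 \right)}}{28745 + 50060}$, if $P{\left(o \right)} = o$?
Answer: $\frac{164}{78805} \approx 0.0020811$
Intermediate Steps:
$x{\left(p \right)} = 0$
$\frac{P{\left(164 \right)} + x{\left(-112 \right)}}{28745 + 50060} = \frac{164 + 0}{28745 + 50060} = \frac{164}{78805}$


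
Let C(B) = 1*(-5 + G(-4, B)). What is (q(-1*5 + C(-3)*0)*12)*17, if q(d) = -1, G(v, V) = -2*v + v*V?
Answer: -204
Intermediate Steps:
G(v, V) = -2*v + V*v
C(B) = 3 - 4*B (C(B) = 1*(-5 - 4*(-2 + B)) = 1*(-5 + (8 - 4*B)) = 1*(3 - 4*B) = 3 - 4*B)
(q(-1*5 + C(-3)*0)*12)*17 = -1*12*17 = -12*17 = -204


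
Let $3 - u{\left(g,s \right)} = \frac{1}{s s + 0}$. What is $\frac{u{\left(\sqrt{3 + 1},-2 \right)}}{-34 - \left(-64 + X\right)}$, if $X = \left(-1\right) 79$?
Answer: $\frac{11}{436} \approx 0.025229$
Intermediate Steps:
$X = -79$
$u{\left(g,s \right)} = 3 - \frac{1}{s^{2}}$ ($u{\left(g,s \right)} = 3 - \frac{1}{s s + 0} = 3 - \frac{1}{s^{2} + 0} = 3 - \frac{1}{s^{2}}$)
$\frac{u{\left(\sqrt{3 + 1},-2 \right)}}{-34 - \left(-64 + X\right)} = \frac{3 - \frac{1}{4}}{-34 + \left(64 - -79\right)} = \frac{3 - \frac{1}{4}}{-34 + \left(64 + 79\right)} = \frac{3 - \frac{1}{4}}{-34 + 143} = \frac{1}{109} \cdot \frac{11}{4} = \frac{11}{436}$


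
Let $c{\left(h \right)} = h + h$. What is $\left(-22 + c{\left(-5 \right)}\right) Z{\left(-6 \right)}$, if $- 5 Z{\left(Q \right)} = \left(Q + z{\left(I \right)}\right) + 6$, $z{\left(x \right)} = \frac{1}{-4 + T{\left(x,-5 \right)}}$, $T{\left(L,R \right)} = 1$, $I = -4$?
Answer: $- \frac{32}{15} \approx -2.1333$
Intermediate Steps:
$z{\left(x \right)} = - \frac{1}{3}$ ($z{\left(x \right)} = \frac{1}{-4 + 1} = \frac{1}{-3} = - \frac{1}{3}$)
$c{\left(h \right)} = 2 h$
$Z{\left(Q \right)} = - \frac{17}{15} - \frac{Q}{5}$ ($Z{\left(Q \right)} = - \frac{\left(Q - \frac{1}{3}\right) + 6}{5} = - \frac{\left(- \frac{1}{3} + Q\right) + 6}{5} = - \frac{\frac{17}{3} + Q}{5} = - \frac{17}{15} - \frac{Q}{5}$)
$\left(-22 + c{\left(-5 \right)}\right) Z{\left(-6 \right)} = \left(-22 + 2 \left(-5\right)\right) \left(- \frac{17}{15} - - \frac{6}{5}\right) = \left(-22 - 10\right) \left(- \frac{17}{15} + \frac{6}{5}\right) = \left(-32\right) \frac{1}{15} = - \frac{32}{15}$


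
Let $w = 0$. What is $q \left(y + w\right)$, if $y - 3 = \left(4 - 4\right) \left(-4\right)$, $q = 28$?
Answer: $84$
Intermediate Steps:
$y = 3$ ($y = 3 + \left(4 - 4\right) \left(-4\right) = 3 + 0 \left(-4\right) = 3 + 0 = 3$)
$q \left(y + w\right) = 28 \left(3 + 0\right) = 28 \cdot 3 = 84$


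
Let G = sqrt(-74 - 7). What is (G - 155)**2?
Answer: 23944 - 2790*I ≈ 23944.0 - 2790.0*I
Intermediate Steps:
G = 9*I (G = sqrt(-81) = 9*I ≈ 9.0*I)
(G - 155)**2 = (9*I - 155)**2 = (-155 + 9*I)**2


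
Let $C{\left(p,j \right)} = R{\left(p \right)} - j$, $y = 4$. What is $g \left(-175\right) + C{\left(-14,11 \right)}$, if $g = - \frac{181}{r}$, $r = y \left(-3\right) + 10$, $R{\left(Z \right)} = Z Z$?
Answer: $- \frac{31305}{2} \approx -15653.0$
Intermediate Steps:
$R{\left(Z \right)} = Z^{2}$
$r = -2$ ($r = 4 \left(-3\right) + 10 = -12 + 10 = -2$)
$g = \frac{181}{2}$ ($g = - \frac{181}{-2} = \left(-181\right) \left(- \frac{1}{2}\right) = \frac{181}{2} \approx 90.5$)
$C{\left(p,j \right)} = p^{2} - j$
$g \left(-175\right) + C{\left(-14,11 \right)} = \frac{181}{2} \left(-175\right) + \left(\left(-14\right)^{2} - 11\right) = - \frac{31675}{2} + \left(196 - 11\right) = - \frac{31675}{2} + 185 = - \frac{31305}{2}$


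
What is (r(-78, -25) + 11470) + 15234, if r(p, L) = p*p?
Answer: 32788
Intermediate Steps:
r(p, L) = p**2
(r(-78, -25) + 11470) + 15234 = ((-78)**2 + 11470) + 15234 = (6084 + 11470) + 15234 = 17554 + 15234 = 32788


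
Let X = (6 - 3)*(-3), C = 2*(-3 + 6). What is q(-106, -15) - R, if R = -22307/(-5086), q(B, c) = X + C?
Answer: -37565/5086 ≈ -7.3860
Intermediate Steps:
C = 6 (C = 2*3 = 6)
X = -9 (X = 3*(-3) = -9)
q(B, c) = -3 (q(B, c) = -9 + 6 = -3)
R = 22307/5086 (R = -22307*(-1/5086) = 22307/5086 ≈ 4.3860)
q(-106, -15) - R = -3 - 1*22307/5086 = -3 - 22307/5086 = -37565/5086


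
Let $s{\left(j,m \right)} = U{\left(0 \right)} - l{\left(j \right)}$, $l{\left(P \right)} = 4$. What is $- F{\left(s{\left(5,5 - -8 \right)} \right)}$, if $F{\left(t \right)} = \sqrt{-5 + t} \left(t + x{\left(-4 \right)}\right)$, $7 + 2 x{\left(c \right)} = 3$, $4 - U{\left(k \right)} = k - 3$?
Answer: $- i \sqrt{2} \approx - 1.4142 i$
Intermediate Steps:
$U{\left(k \right)} = 7 - k$ ($U{\left(k \right)} = 4 - \left(k - 3\right) = 4 - \left(-3 + k\right) = 7 - k$)
$x{\left(c \right)} = -2$ ($x{\left(c \right)} = - \frac{7}{2} + \frac{1}{2} \cdot 3 = - \frac{7}{2} + \frac{3}{2} = -2$)
$s{\left(j,m \right)} = 3$ ($s{\left(j,m \right)} = \left(7 - 0\right) - 4 = \left(7 + 0\right) - 4 = 7 - 4 = 3$)
$F{\left(t \right)} = \sqrt{-5 + t} \left(-2 + t\right)$ ($F{\left(t \right)} = \sqrt{-5 + t} \left(t - 2\right) = \sqrt{-5 + t} \left(-2 + t\right)$)
$- F{\left(s{\left(5,5 - -8 \right)} \right)} = - \sqrt{-5 + 3} \left(-2 + 3\right) = - \sqrt{-2} \cdot 1 = - i \sqrt{2} \cdot 1 = - i \sqrt{2}$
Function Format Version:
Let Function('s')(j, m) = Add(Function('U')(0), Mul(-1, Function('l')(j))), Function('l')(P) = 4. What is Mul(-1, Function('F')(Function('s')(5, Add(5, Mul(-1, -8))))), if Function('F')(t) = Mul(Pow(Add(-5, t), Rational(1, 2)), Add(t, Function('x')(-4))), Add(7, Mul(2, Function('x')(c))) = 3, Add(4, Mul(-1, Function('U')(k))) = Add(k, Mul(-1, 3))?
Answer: Mul(-1, I, Pow(2, Rational(1, 2))) ≈ Mul(-1.4142, I)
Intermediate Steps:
Function('U')(k) = Add(7, Mul(-1, k)) (Function('U')(k) = Add(4, Mul(-1, Add(k, Mul(-1, 3)))) = Add(4, Mul(-1, Add(k, -3))) = Add(4, Mul(-1, Add(-3, k))) = Add(4, Add(3, Mul(-1, k))) = Add(7, Mul(-1, k)))
Function('x')(c) = -2 (Function('x')(c) = Add(Rational(-7, 2), Mul(Rational(1, 2), 3)) = Add(Rational(-7, 2), Rational(3, 2)) = -2)
Function('s')(j, m) = 3 (Function('s')(j, m) = Add(Add(7, Mul(-1, 0)), Mul(-1, 4)) = Add(Add(7, 0), -4) = Add(7, -4) = 3)
Function('F')(t) = Mul(Pow(Add(-5, t), Rational(1, 2)), Add(-2, t)) (Function('F')(t) = Mul(Pow(Add(-5, t), Rational(1, 2)), Add(t, -2)) = Mul(Pow(Add(-5, t), Rational(1, 2)), Add(-2, t)))
Mul(-1, Function('F')(Function('s')(5, Add(5, Mul(-1, -8))))) = Mul(-1, Mul(Pow(Add(-5, 3), Rational(1, 2)), Add(-2, 3))) = Mul(-1, Mul(Pow(-2, Rational(1, 2)), 1)) = Mul(-1, Mul(Mul(I, Pow(2, Rational(1, 2))), 1)) = Mul(-1, Mul(I, Pow(2, Rational(1, 2)))) = Mul(-1, I, Pow(2, Rational(1, 2)))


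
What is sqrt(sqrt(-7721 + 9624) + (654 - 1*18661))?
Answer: sqrt(-18007 + sqrt(1903)) ≈ 134.03*I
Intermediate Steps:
sqrt(sqrt(-7721 + 9624) + (654 - 1*18661)) = sqrt(sqrt(1903) + (654 - 18661)) = sqrt(sqrt(1903) - 18007) = sqrt(-18007 + sqrt(1903))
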